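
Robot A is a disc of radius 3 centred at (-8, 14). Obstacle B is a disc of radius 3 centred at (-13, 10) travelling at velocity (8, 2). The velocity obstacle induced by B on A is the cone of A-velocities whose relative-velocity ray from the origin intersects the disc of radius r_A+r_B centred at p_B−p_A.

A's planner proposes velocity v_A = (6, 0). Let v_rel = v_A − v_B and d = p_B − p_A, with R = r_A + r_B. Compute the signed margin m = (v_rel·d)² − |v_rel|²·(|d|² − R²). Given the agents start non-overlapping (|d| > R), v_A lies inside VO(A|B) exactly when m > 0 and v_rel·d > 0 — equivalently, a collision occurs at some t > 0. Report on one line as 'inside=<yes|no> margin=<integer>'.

d = (-5, -4),  |d|² = 41;  R = 3+3 = 6,  c = 41−6² = 5
v_rel = (-2, -2),  |v_rel|² = 8;  v_rel·d = (-2)·(-5) + (-2)·(-4) = 18
8·t² − 36·t + 5 = 0  ⇒  m = 18² − 8·5 = 284
m = 284 > 0,  v_rel·d = 18 > 0  ⇒  inside

inside=yes margin=284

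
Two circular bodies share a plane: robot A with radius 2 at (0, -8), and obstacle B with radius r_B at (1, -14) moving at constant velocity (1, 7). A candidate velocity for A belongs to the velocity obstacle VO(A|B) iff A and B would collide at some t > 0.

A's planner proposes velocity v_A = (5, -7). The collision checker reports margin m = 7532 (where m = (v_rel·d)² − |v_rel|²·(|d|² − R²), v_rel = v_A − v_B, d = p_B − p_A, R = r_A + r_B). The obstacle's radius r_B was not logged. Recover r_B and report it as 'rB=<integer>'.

m = 7532
d = (1, -6);  v_rel = (4, -14),  |v_rel|² = 212
v_rel×d = (4)·(-6) − (-14)·(1) = -10
since m = R²·212 − (-10)²:  R² = (100 + 7532) / 212 = 36
R = √36 = 6  ⇒  r_B = 6 − 2 = 4

rB=4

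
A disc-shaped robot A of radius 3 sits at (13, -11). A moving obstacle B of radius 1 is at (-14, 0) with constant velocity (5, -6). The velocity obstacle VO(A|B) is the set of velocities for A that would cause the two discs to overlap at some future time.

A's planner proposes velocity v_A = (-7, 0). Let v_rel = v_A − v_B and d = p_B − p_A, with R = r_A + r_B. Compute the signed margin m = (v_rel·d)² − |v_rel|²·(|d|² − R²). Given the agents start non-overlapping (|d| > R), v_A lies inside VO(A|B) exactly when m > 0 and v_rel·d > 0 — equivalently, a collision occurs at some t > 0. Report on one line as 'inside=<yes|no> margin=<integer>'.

d = (-27, 11),  |d|² = 850;  R = 3+1 = 4,  c = 850−4² = 834
v_rel = (-12, 6),  |v_rel|² = 180;  v_rel·d = (-12)·(-27) + (6)·(11) = 390
180·t² − 780·t + 834 = 0  ⇒  m = 390² − 180·834 = 1980
m = 1980 > 0,  v_rel·d = 390 > 0  ⇒  inside

inside=yes margin=1980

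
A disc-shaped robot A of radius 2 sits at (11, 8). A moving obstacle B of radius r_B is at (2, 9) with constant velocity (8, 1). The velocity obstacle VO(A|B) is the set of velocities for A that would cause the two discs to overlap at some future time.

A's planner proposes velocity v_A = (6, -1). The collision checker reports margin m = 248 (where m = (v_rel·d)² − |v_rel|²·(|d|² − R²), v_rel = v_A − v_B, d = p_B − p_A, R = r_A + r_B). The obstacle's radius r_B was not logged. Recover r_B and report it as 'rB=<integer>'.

m = 248
d = (-9, 1);  v_rel = (-2, -2),  |v_rel|² = 8
v_rel×d = (-2)·(1) − (-2)·(-9) = -20
since m = R²·8 − (-20)²:  R² = (400 + 248) / 8 = 81
R = √81 = 9  ⇒  r_B = 9 − 2 = 7

rB=7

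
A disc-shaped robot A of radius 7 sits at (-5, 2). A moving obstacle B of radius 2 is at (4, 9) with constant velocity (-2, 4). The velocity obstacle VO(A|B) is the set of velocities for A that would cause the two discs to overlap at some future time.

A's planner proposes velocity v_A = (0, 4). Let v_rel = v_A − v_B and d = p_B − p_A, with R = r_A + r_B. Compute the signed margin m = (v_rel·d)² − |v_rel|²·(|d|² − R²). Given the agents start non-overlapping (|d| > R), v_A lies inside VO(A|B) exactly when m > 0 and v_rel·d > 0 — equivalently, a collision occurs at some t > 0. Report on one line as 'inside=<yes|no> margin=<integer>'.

d = (9, 7),  |d|² = 130;  R = 7+2 = 9,  c = 130−9² = 49
v_rel = (2, 0),  |v_rel|² = 4;  v_rel·d = (2)·(9) + (0)·(7) = 18
4·t² − 36·t + 49 = 0  ⇒  m = 18² − 4·49 = 128
m = 128 > 0,  v_rel·d = 18 > 0  ⇒  inside

inside=yes margin=128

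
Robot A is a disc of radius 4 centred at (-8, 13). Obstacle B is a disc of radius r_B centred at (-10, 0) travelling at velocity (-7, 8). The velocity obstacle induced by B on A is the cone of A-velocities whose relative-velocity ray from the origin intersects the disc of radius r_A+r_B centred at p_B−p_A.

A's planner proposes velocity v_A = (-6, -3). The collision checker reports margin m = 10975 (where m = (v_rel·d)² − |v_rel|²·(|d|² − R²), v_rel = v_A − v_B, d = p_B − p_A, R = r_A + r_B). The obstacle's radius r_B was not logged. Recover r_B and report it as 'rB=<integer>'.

m = 10975
d = (-2, -13);  v_rel = (1, -11),  |v_rel|² = 122
v_rel×d = (1)·(-13) − (-11)·(-2) = -35
since m = R²·122 − (-35)²:  R² = (1225 + 10975) / 122 = 100
R = √100 = 10  ⇒  r_B = 10 − 4 = 6

rB=6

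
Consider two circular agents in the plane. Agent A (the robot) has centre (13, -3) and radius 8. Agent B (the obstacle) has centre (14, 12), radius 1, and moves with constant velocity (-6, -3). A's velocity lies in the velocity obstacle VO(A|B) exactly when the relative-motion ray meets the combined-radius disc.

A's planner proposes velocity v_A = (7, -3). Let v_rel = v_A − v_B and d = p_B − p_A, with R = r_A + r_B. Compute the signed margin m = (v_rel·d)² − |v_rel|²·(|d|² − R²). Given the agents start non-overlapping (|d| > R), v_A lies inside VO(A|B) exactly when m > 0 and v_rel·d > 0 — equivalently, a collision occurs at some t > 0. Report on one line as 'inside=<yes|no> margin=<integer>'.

d = (1, 15),  |d|² = 226;  R = 8+1 = 9,  c = 226−9² = 145
v_rel = (13, 0),  |v_rel|² = 169;  v_rel·d = (13)·(1) + (0)·(15) = 13
169·t² − 26·t + 145 = 0  ⇒  m = 13² − 169·145 = -24336
m = -24336 < 0,  v_rel·d = 13 > 0  ⇒  outside

inside=no margin=-24336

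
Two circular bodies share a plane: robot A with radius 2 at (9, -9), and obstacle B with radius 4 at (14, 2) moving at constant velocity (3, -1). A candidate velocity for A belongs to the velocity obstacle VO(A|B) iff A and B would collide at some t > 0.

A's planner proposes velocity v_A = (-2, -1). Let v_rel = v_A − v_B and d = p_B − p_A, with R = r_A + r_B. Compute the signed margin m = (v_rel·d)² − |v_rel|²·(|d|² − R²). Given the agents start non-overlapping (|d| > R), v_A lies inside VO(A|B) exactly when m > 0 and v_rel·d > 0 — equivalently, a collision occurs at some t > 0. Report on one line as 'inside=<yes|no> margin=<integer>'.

d = (5, 11),  |d|² = 146;  R = 2+4 = 6,  c = 146−6² = 110
v_rel = (-5, 0),  |v_rel|² = 25;  v_rel·d = (-5)·(5) + (0)·(11) = -25
25·t² + 50·t + 110 = 0  ⇒  m = (-25)² − 25·110 = -2125
m = -2125 < 0,  v_rel·d = -25 < 0  ⇒  outside

inside=no margin=-2125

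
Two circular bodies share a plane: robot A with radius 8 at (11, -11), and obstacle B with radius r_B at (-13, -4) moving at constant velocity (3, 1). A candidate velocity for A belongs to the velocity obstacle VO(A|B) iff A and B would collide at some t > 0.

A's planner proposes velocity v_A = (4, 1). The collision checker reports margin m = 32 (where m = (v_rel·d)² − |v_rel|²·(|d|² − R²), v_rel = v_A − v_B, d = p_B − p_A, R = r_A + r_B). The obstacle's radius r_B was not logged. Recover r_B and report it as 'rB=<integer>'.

m = 32
d = (-24, 7);  v_rel = (1, 0),  |v_rel|² = 1
v_rel×d = (1)·(7) − (0)·(-24) = 7
since m = R²·1 − 7²:  R² = (49 + 32) / 1 = 81
R = √81 = 9  ⇒  r_B = 9 − 8 = 1

rB=1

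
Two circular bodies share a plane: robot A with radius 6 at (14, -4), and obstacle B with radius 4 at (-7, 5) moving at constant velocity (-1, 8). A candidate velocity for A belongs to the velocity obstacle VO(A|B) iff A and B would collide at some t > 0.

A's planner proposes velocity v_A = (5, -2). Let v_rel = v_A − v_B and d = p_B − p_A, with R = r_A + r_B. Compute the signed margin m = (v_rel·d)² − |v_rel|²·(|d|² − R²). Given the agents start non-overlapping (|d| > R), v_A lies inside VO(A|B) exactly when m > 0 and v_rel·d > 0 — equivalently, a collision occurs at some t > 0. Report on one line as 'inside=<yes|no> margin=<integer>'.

d = (-21, 9),  |d|² = 522;  R = 6+4 = 10,  c = 522−10² = 422
v_rel = (6, -10),  |v_rel|² = 136;  v_rel·d = (6)·(-21) + (-10)·(9) = -216
136·t² + 432·t + 422 = 0  ⇒  m = (-216)² − 136·422 = -10736
m = -10736 < 0,  v_rel·d = -216 < 0  ⇒  outside

inside=no margin=-10736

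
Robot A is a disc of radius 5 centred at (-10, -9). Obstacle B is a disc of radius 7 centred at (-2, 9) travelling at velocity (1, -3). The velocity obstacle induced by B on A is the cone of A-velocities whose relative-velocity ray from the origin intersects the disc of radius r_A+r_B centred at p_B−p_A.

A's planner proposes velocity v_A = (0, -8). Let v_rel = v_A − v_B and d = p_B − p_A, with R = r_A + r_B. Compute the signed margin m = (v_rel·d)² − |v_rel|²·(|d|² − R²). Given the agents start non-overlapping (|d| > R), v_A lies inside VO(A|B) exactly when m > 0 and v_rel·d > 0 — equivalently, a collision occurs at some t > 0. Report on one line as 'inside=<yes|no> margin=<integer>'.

d = (8, 18),  |d|² = 388;  R = 5+7 = 12,  c = 388−12² = 244
v_rel = (-1, -5),  |v_rel|² = 26;  v_rel·d = (-1)·(8) + (-5)·(18) = -98
26·t² + 196·t + 244 = 0  ⇒  m = (-98)² − 26·244 = 3260
m = 3260 > 0,  v_rel·d = -98 < 0  ⇒  outside

inside=no margin=3260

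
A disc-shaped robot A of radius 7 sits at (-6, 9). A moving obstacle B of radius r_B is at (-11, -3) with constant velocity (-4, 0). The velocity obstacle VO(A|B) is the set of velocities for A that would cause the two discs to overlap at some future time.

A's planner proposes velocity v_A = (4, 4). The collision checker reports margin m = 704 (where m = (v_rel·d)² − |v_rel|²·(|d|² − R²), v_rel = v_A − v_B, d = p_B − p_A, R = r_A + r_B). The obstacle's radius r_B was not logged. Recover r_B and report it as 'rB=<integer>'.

m = 704
d = (-5, -12);  v_rel = (8, 4),  |v_rel|² = 80
v_rel×d = (8)·(-12) − (4)·(-5) = -76
since m = R²·80 − (-76)²:  R² = (5776 + 704) / 80 = 81
R = √81 = 9  ⇒  r_B = 9 − 7 = 2

rB=2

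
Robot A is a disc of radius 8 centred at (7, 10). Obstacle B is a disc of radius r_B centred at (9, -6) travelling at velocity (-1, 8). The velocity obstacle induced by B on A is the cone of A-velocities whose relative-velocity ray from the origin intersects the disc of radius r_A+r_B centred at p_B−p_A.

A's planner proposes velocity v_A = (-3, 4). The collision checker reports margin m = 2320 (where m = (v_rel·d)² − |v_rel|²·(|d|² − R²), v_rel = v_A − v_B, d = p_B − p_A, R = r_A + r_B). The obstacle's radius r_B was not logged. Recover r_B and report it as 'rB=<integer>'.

m = 2320
d = (2, -16);  v_rel = (-2, -4),  |v_rel|² = 20
v_rel×d = (-2)·(-16) − (-4)·(2) = 40
since m = R²·20 − 40²:  R² = (1600 + 2320) / 20 = 196
R = √196 = 14  ⇒  r_B = 14 − 8 = 6

rB=6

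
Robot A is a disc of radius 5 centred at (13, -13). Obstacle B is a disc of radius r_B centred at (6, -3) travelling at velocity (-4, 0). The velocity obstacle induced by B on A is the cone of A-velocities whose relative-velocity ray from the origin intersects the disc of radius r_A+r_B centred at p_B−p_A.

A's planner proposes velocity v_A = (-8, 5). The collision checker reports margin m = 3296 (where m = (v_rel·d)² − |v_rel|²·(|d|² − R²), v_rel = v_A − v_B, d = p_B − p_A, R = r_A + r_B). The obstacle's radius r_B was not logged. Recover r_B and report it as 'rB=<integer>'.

m = 3296
d = (-7, 10);  v_rel = (-4, 5),  |v_rel|² = 41
v_rel×d = (-4)·(10) − (5)·(-7) = -5
since m = R²·41 − (-5)²:  R² = (25 + 3296) / 41 = 81
R = √81 = 9  ⇒  r_B = 9 − 5 = 4

rB=4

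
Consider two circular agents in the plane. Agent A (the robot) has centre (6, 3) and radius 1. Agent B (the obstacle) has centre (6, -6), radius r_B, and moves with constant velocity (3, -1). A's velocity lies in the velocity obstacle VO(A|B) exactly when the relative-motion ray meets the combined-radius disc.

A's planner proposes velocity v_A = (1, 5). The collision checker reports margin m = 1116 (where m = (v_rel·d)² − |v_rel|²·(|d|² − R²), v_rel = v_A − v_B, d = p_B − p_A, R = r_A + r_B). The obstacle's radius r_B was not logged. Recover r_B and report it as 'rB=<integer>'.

m = 1116
d = (0, -9);  v_rel = (-2, 6),  |v_rel|² = 40
v_rel×d = (-2)·(-9) − (6)·(0) = 18
since m = R²·40 − 18²:  R² = (324 + 1116) / 40 = 36
R = √36 = 6  ⇒  r_B = 6 − 1 = 5

rB=5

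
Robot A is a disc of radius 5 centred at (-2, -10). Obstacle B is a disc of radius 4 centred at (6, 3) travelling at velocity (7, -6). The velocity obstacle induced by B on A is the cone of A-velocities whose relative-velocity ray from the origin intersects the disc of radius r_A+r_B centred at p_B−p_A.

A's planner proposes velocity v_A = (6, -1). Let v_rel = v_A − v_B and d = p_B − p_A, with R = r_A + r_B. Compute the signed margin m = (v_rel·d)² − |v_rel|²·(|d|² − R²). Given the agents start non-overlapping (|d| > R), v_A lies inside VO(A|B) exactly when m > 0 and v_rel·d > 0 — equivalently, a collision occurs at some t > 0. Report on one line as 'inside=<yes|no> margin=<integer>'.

d = (8, 13),  |d|² = 233;  R = 5+4 = 9,  c = 233−9² = 152
v_rel = (-1, 5),  |v_rel|² = 26;  v_rel·d = (-1)·(8) + (5)·(13) = 57
26·t² − 114·t + 152 = 0  ⇒  m = 57² − 26·152 = -703
m = -703 < 0,  v_rel·d = 57 > 0  ⇒  outside

inside=no margin=-703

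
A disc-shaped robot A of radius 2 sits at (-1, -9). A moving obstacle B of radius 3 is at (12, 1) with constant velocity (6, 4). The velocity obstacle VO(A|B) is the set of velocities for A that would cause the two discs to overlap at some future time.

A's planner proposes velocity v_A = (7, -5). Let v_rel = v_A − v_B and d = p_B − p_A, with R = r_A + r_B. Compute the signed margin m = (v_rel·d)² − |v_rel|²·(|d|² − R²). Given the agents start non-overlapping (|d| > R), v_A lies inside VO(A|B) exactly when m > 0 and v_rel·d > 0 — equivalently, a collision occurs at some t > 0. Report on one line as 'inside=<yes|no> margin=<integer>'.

d = (13, 10),  |d|² = 269;  R = 2+3 = 5,  c = 269−5² = 244
v_rel = (1, -9),  |v_rel|² = 82;  v_rel·d = (1)·(13) + (-9)·(10) = -77
82·t² + 154·t + 244 = 0  ⇒  m = (-77)² − 82·244 = -14079
m = -14079 < 0,  v_rel·d = -77 < 0  ⇒  outside

inside=no margin=-14079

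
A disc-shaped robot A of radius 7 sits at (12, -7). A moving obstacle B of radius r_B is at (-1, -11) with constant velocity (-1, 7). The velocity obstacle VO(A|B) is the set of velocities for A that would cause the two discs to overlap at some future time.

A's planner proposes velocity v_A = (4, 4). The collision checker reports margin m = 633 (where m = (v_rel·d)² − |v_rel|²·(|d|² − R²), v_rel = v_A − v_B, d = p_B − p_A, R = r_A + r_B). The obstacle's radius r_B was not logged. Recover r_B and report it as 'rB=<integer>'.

m = 633
d = (-13, -4);  v_rel = (5, -3),  |v_rel|² = 34
v_rel×d = (5)·(-4) − (-3)·(-13) = -59
since m = R²·34 − (-59)²:  R² = (3481 + 633) / 34 = 121
R = √121 = 11  ⇒  r_B = 11 − 7 = 4

rB=4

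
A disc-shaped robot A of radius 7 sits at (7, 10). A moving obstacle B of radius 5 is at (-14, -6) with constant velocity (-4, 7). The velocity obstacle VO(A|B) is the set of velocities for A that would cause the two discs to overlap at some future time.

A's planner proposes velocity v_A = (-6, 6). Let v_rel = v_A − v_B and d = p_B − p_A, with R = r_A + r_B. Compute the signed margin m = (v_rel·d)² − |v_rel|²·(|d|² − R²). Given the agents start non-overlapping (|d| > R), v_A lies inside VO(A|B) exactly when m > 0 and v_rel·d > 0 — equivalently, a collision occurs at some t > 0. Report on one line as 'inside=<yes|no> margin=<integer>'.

d = (-21, -16),  |d|² = 697;  R = 7+5 = 12,  c = 697−12² = 553
v_rel = (-2, -1),  |v_rel|² = 5;  v_rel·d = (-2)·(-21) + (-1)·(-16) = 58
5·t² − 116·t + 553 = 0  ⇒  m = 58² − 5·553 = 599
m = 599 > 0,  v_rel·d = 58 > 0  ⇒  inside

inside=yes margin=599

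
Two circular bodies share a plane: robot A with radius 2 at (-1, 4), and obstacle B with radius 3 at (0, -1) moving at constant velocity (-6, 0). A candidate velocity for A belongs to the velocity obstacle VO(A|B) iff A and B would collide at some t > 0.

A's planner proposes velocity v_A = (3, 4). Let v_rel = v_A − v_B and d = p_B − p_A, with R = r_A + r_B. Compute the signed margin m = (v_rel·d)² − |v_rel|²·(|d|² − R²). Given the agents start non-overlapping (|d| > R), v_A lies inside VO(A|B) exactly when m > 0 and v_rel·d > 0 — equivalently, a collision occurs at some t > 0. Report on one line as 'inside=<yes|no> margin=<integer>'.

d = (1, -5),  |d|² = 26;  R = 2+3 = 5,  c = 26−5² = 1
v_rel = (9, 4),  |v_rel|² = 97;  v_rel·d = (9)·(1) + (4)·(-5) = -11
97·t² + 22·t + 1 = 0  ⇒  m = (-11)² − 97·1 = 24
m = 24 > 0,  v_rel·d = -11 < 0  ⇒  outside

inside=no margin=24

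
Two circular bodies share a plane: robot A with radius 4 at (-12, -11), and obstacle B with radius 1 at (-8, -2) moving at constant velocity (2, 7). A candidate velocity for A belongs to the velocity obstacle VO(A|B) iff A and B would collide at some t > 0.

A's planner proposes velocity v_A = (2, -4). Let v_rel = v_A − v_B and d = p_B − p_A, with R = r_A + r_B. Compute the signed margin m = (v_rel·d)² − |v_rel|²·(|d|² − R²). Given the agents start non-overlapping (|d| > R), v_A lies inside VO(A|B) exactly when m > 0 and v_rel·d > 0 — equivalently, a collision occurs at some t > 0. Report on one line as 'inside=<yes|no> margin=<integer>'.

d = (4, 9),  |d|² = 97;  R = 4+1 = 5,  c = 97−5² = 72
v_rel = (0, -11),  |v_rel|² = 121;  v_rel·d = (0)·(4) + (-11)·(9) = -99
121·t² + 198·t + 72 = 0  ⇒  m = (-99)² − 121·72 = 1089
m = 1089 > 0,  v_rel·d = -99 < 0  ⇒  outside

inside=no margin=1089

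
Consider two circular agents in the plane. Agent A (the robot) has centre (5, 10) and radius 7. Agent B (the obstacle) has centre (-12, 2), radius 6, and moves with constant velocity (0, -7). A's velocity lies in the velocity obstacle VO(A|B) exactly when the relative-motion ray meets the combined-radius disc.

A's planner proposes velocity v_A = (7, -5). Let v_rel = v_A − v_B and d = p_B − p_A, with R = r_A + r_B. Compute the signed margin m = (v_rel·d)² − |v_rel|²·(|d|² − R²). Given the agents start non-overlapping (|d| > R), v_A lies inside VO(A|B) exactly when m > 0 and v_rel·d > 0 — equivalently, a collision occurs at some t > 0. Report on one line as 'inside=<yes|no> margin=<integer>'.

d = (-17, -8),  |d|² = 353;  R = 7+6 = 13,  c = 353−13² = 184
v_rel = (7, 2),  |v_rel|² = 53;  v_rel·d = (7)·(-17) + (2)·(-8) = -135
53·t² + 270·t + 184 = 0  ⇒  m = (-135)² − 53·184 = 8473
m = 8473 > 0,  v_rel·d = -135 < 0  ⇒  outside

inside=no margin=8473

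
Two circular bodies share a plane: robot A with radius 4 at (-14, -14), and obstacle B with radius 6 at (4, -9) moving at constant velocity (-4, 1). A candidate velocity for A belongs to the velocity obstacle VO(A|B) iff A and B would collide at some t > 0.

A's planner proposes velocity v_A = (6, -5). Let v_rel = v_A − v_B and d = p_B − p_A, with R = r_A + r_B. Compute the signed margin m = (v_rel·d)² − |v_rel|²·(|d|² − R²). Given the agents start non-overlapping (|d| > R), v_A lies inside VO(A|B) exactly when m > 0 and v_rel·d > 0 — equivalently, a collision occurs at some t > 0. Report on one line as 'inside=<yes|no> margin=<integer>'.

d = (18, 5),  |d|² = 349;  R = 4+6 = 10,  c = 349−10² = 249
v_rel = (10, -6),  |v_rel|² = 136;  v_rel·d = (10)·(18) + (-6)·(5) = 150
136·t² − 300·t + 249 = 0  ⇒  m = 150² − 136·249 = -11364
m = -11364 < 0,  v_rel·d = 150 > 0  ⇒  outside

inside=no margin=-11364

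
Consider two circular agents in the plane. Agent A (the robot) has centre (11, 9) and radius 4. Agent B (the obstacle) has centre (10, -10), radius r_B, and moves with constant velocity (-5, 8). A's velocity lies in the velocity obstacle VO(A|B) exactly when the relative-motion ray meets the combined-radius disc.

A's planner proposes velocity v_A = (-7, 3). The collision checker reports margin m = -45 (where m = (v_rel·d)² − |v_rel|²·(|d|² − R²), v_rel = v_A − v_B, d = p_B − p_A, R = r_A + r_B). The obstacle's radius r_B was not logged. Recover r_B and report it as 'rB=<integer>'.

m = -45
d = (-1, -19);  v_rel = (-2, -5),  |v_rel|² = 29
v_rel×d = (-2)·(-19) − (-5)·(-1) = 33
since m = R²·29 − 33²:  R² = (1089 + -45) / 29 = 36
R = √36 = 6  ⇒  r_B = 6 − 4 = 2

rB=2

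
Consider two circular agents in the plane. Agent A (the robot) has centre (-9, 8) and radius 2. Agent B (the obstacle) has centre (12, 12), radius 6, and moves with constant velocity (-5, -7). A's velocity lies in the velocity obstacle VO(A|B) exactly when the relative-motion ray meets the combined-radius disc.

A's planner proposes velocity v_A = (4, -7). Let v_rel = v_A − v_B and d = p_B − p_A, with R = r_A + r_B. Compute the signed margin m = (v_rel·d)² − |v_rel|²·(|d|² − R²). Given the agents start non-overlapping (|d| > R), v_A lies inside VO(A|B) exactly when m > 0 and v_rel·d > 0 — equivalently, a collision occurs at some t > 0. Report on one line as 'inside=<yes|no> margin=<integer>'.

d = (21, 4),  |d|² = 457;  R = 2+6 = 8,  c = 457−8² = 393
v_rel = (9, 0),  |v_rel|² = 81;  v_rel·d = (9)·(21) + (0)·(4) = 189
81·t² − 378·t + 393 = 0  ⇒  m = 189² − 81·393 = 3888
m = 3888 > 0,  v_rel·d = 189 > 0  ⇒  inside

inside=yes margin=3888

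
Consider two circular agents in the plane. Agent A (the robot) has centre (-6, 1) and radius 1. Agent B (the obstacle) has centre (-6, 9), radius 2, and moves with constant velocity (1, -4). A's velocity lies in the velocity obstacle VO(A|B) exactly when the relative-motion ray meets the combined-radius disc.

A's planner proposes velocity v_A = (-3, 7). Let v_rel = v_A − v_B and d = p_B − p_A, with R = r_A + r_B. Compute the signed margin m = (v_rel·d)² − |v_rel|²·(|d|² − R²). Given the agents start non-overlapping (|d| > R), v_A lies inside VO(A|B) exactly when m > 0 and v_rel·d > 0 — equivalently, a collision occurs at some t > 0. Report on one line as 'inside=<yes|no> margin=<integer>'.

d = (0, 8),  |d|² = 64;  R = 1+2 = 3,  c = 64−3² = 55
v_rel = (-4, 11),  |v_rel|² = 137;  v_rel·d = (-4)·(0) + (11)·(8) = 88
137·t² − 176·t + 55 = 0  ⇒  m = 88² − 137·55 = 209
m = 209 > 0,  v_rel·d = 88 > 0  ⇒  inside

inside=yes margin=209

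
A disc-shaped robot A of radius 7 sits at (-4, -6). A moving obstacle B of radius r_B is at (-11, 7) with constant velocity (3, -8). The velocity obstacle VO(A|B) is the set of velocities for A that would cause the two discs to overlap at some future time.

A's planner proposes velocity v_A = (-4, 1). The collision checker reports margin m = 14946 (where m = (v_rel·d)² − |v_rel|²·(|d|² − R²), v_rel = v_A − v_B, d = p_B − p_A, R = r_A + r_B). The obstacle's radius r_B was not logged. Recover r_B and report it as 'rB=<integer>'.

m = 14946
d = (-7, 13);  v_rel = (-7, 9),  |v_rel|² = 130
v_rel×d = (-7)·(13) − (9)·(-7) = -28
since m = R²·130 − (-28)²:  R² = (784 + 14946) / 130 = 121
R = √121 = 11  ⇒  r_B = 11 − 7 = 4

rB=4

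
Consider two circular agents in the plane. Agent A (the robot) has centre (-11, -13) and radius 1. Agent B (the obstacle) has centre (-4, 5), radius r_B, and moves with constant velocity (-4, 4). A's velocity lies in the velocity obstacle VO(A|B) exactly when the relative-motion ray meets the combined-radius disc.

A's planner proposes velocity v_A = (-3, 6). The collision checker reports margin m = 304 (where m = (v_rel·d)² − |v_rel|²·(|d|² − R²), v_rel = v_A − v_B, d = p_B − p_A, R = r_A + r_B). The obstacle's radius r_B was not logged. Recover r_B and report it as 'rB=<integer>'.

m = 304
d = (7, 18);  v_rel = (1, 2),  |v_rel|² = 5
v_rel×d = (1)·(18) − (2)·(7) = 4
since m = R²·5 − 4²:  R² = (16 + 304) / 5 = 64
R = √64 = 8  ⇒  r_B = 8 − 1 = 7

rB=7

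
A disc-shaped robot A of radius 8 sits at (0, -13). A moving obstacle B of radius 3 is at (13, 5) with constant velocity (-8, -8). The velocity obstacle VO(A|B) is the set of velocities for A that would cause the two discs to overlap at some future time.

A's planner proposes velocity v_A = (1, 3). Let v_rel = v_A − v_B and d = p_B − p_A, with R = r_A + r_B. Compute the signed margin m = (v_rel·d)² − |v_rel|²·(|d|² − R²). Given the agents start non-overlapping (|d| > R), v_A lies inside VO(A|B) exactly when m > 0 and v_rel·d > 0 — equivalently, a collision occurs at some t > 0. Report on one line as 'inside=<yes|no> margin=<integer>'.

d = (13, 18),  |d|² = 493;  R = 8+3 = 11,  c = 493−11² = 372
v_rel = (9, 11),  |v_rel|² = 202;  v_rel·d = (9)·(13) + (11)·(18) = 315
202·t² − 630·t + 372 = 0  ⇒  m = 315² − 202·372 = 24081
m = 24081 > 0,  v_rel·d = 315 > 0  ⇒  inside

inside=yes margin=24081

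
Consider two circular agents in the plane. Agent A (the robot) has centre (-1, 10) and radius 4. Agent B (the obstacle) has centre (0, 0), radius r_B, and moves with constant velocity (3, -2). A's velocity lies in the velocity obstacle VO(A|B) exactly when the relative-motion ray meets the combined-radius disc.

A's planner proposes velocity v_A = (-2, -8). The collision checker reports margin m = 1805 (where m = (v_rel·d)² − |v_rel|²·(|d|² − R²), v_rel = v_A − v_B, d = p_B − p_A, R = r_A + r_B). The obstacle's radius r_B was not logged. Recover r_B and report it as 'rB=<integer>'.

m = 1805
d = (1, -10);  v_rel = (-5, -6),  |v_rel|² = 61
v_rel×d = (-5)·(-10) − (-6)·(1) = 56
since m = R²·61 − 56²:  R² = (3136 + 1805) / 61 = 81
R = √81 = 9  ⇒  r_B = 9 − 4 = 5

rB=5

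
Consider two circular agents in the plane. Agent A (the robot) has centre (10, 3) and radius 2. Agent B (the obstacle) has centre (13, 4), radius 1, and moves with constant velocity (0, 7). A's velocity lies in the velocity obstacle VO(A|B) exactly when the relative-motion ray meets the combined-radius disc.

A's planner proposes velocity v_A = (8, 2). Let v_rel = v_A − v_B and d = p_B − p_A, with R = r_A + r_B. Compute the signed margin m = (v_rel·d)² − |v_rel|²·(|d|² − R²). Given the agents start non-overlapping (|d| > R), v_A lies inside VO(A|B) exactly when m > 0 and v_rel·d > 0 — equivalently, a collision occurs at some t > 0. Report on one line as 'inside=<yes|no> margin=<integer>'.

d = (3, 1),  |d|² = 10;  R = 2+1 = 3,  c = 10−3² = 1
v_rel = (8, -5),  |v_rel|² = 89;  v_rel·d = (8)·(3) + (-5)·(1) = 19
89·t² − 38·t + 1 = 0  ⇒  m = 19² − 89·1 = 272
m = 272 > 0,  v_rel·d = 19 > 0  ⇒  inside

inside=yes margin=272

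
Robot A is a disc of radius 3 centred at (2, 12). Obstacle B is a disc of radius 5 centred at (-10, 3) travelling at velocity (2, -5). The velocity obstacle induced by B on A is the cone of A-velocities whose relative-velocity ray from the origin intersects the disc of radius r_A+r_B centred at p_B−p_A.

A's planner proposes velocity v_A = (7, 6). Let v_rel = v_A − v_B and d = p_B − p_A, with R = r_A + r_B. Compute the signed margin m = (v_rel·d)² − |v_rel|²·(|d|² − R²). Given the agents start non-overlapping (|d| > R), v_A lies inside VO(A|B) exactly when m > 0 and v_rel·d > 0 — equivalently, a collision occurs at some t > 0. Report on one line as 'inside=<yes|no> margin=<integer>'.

d = (-12, -9),  |d|² = 225;  R = 3+5 = 8,  c = 225−8² = 161
v_rel = (5, 11),  |v_rel|² = 146;  v_rel·d = (5)·(-12) + (11)·(-9) = -159
146·t² + 318·t + 161 = 0  ⇒  m = (-159)² − 146·161 = 1775
m = 1775 > 0,  v_rel·d = -159 < 0  ⇒  outside

inside=no margin=1775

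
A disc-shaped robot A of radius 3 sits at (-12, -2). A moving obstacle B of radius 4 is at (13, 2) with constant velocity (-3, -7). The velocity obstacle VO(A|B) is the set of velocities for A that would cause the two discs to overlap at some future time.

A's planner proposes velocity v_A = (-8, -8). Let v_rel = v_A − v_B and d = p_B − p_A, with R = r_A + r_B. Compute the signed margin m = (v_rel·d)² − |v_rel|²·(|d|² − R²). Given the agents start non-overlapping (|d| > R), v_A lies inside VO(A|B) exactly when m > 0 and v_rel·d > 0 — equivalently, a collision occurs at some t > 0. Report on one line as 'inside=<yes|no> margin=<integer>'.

d = (25, 4),  |d|² = 641;  R = 3+4 = 7,  c = 641−7² = 592
v_rel = (-5, -1),  |v_rel|² = 26;  v_rel·d = (-5)·(25) + (-1)·(4) = -129
26·t² + 258·t + 592 = 0  ⇒  m = (-129)² − 26·592 = 1249
m = 1249 > 0,  v_rel·d = -129 < 0  ⇒  outside

inside=no margin=1249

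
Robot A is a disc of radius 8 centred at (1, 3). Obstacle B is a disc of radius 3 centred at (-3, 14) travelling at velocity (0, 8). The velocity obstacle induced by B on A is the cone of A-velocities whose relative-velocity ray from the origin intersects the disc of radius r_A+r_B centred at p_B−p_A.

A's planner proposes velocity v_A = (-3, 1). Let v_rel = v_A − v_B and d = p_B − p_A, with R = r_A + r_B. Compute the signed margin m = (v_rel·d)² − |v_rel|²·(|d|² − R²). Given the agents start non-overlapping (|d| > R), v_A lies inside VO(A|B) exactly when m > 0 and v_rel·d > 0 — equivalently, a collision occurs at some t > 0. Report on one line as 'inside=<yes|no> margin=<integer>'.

d = (-4, 11),  |d|² = 137;  R = 8+3 = 11,  c = 137−11² = 16
v_rel = (-3, -7),  |v_rel|² = 58;  v_rel·d = (-3)·(-4) + (-7)·(11) = -65
58·t² + 130·t + 16 = 0  ⇒  m = (-65)² − 58·16 = 3297
m = 3297 > 0,  v_rel·d = -65 < 0  ⇒  outside

inside=no margin=3297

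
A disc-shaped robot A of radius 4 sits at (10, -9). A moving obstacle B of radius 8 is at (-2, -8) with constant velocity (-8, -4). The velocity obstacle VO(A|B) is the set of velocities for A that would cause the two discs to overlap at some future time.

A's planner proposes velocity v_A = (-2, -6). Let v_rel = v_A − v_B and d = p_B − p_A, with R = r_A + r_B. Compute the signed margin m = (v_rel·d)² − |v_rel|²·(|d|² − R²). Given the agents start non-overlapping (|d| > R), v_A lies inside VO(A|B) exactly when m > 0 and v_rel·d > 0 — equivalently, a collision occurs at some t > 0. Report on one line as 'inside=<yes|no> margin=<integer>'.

d = (-12, 1),  |d|² = 145;  R = 4+8 = 12,  c = 145−12² = 1
v_rel = (6, -2),  |v_rel|² = 40;  v_rel·d = (6)·(-12) + (-2)·(1) = -74
40·t² + 148·t + 1 = 0  ⇒  m = (-74)² − 40·1 = 5436
m = 5436 > 0,  v_rel·d = -74 < 0  ⇒  outside

inside=no margin=5436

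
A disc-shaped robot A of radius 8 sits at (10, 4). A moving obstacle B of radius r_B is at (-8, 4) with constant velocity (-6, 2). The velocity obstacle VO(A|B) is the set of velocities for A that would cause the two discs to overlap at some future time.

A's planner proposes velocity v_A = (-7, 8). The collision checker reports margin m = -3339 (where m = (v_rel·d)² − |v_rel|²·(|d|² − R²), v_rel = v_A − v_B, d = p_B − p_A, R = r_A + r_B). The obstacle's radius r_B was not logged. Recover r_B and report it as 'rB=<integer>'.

m = -3339
d = (-18, 0);  v_rel = (-1, 6),  |v_rel|² = 37
v_rel×d = (-1)·(0) − (6)·(-18) = 108
since m = R²·37 − 108²:  R² = (11664 + -3339) / 37 = 225
R = √225 = 15  ⇒  r_B = 15 − 8 = 7

rB=7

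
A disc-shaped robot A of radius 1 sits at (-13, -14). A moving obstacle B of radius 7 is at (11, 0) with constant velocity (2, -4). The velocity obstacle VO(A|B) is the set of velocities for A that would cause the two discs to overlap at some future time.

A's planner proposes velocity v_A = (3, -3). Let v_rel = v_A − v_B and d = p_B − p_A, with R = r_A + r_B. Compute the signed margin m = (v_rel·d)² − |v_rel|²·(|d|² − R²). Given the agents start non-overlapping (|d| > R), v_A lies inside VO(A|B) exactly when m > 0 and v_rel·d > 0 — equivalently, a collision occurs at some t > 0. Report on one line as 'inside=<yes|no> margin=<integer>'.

d = (24, 14),  |d|² = 772;  R = 1+7 = 8,  c = 772−8² = 708
v_rel = (1, 1),  |v_rel|² = 2;  v_rel·d = (1)·(24) + (1)·(14) = 38
2·t² − 76·t + 708 = 0  ⇒  m = 38² − 2·708 = 28
m = 28 > 0,  v_rel·d = 38 > 0  ⇒  inside

inside=yes margin=28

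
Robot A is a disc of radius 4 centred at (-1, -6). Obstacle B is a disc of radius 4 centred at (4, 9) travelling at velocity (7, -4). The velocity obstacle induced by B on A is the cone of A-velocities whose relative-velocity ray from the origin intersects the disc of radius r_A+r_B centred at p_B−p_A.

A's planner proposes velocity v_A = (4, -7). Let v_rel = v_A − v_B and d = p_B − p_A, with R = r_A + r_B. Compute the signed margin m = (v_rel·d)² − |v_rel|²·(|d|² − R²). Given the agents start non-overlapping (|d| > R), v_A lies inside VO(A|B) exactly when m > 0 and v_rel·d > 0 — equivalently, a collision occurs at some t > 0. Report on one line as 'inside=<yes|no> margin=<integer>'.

d = (5, 15),  |d|² = 250;  R = 4+4 = 8,  c = 250−8² = 186
v_rel = (-3, -3),  |v_rel|² = 18;  v_rel·d = (-3)·(5) + (-3)·(15) = -60
18·t² + 120·t + 186 = 0  ⇒  m = (-60)² − 18·186 = 252
m = 252 > 0,  v_rel·d = -60 < 0  ⇒  outside

inside=no margin=252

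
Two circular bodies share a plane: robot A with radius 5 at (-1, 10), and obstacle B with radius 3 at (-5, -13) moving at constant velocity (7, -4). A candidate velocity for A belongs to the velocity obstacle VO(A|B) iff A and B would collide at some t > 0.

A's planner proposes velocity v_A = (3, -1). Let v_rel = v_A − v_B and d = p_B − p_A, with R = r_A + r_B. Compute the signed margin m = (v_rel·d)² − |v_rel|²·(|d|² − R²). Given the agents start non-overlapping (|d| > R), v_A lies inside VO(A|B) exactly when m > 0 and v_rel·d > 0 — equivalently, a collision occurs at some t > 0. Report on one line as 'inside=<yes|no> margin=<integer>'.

d = (-4, -23),  |d|² = 545;  R = 5+3 = 8,  c = 545−8² = 481
v_rel = (-4, 3),  |v_rel|² = 25;  v_rel·d = (-4)·(-4) + (3)·(-23) = -53
25·t² + 106·t + 481 = 0  ⇒  m = (-53)² − 25·481 = -9216
m = -9216 < 0,  v_rel·d = -53 < 0  ⇒  outside

inside=no margin=-9216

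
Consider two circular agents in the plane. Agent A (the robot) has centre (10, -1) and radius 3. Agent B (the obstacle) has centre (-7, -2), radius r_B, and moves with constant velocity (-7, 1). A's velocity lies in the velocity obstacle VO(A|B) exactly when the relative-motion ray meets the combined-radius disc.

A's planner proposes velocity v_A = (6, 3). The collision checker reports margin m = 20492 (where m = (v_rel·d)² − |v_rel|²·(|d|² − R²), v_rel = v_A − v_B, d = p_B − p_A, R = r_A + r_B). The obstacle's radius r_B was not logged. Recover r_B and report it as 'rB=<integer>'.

m = 20492
d = (-17, -1);  v_rel = (13, 2),  |v_rel|² = 173
v_rel×d = (13)·(-1) − (2)·(-17) = 21
since m = R²·173 − 21²:  R² = (441 + 20492) / 173 = 121
R = √121 = 11  ⇒  r_B = 11 − 3 = 8

rB=8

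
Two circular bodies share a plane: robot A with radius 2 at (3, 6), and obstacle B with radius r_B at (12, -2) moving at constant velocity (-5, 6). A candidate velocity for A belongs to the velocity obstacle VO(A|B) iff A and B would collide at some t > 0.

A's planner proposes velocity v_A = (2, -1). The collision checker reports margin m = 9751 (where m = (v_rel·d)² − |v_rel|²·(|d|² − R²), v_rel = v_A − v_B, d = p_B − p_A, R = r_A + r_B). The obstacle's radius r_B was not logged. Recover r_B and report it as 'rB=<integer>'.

m = 9751
d = (9, -8);  v_rel = (7, -7),  |v_rel|² = 98
v_rel×d = (7)·(-8) − (-7)·(9) = 7
since m = R²·98 − 7²:  R² = (49 + 9751) / 98 = 100
R = √100 = 10  ⇒  r_B = 10 − 2 = 8

rB=8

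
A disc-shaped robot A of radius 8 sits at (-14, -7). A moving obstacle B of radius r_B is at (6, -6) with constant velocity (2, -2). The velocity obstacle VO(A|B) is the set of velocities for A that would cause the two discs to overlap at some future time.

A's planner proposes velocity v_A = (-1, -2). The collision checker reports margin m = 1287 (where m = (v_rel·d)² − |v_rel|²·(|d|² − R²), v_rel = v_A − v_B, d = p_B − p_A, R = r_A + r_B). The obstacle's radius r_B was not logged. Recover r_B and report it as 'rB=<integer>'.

m = 1287
d = (20, 1);  v_rel = (-3, 0),  |v_rel|² = 9
v_rel×d = (-3)·(1) − (0)·(20) = -3
since m = R²·9 − (-3)²:  R² = (9 + 1287) / 9 = 144
R = √144 = 12  ⇒  r_B = 12 − 8 = 4

rB=4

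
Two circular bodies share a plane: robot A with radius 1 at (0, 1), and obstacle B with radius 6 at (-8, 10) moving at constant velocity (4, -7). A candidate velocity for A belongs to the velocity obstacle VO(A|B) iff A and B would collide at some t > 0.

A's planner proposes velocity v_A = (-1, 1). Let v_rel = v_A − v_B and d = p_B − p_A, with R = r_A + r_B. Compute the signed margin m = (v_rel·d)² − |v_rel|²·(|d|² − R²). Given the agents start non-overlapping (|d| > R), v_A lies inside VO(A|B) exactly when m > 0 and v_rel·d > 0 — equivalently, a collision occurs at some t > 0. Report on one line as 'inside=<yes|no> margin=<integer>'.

d = (-8, 9),  |d|² = 145;  R = 1+6 = 7,  c = 145−7² = 96
v_rel = (-5, 8),  |v_rel|² = 89;  v_rel·d = (-5)·(-8) + (8)·(9) = 112
89·t² − 224·t + 96 = 0  ⇒  m = 112² − 89·96 = 4000
m = 4000 > 0,  v_rel·d = 112 > 0  ⇒  inside

inside=yes margin=4000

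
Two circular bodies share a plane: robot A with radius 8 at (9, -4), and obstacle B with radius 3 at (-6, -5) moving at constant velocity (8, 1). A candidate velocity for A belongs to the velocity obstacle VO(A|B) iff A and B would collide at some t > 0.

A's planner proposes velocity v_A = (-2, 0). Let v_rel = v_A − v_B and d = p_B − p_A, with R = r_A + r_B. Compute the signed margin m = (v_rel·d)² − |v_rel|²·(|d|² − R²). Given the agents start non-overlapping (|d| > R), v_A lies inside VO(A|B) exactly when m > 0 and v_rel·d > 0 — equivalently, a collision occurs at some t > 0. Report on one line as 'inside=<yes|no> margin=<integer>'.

d = (-15, -1),  |d|² = 226;  R = 8+3 = 11,  c = 226−11² = 105
v_rel = (-10, -1),  |v_rel|² = 101;  v_rel·d = (-10)·(-15) + (-1)·(-1) = 151
101·t² − 302·t + 105 = 0  ⇒  m = 151² − 101·105 = 12196
m = 12196 > 0,  v_rel·d = 151 > 0  ⇒  inside

inside=yes margin=12196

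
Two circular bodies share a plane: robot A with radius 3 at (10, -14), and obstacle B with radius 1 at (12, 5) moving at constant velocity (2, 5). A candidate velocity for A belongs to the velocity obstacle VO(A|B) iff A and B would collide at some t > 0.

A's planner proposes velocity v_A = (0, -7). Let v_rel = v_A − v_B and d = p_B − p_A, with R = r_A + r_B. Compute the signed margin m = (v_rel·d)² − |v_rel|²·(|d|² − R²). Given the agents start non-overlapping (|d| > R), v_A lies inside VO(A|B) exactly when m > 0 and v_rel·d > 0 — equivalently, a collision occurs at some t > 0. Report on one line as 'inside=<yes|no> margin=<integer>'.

d = (2, 19),  |d|² = 365;  R = 3+1 = 4,  c = 365−4² = 349
v_rel = (-2, -12),  |v_rel|² = 148;  v_rel·d = (-2)·(2) + (-12)·(19) = -232
148·t² + 464·t + 349 = 0  ⇒  m = (-232)² − 148·349 = 2172
m = 2172 > 0,  v_rel·d = -232 < 0  ⇒  outside

inside=no margin=2172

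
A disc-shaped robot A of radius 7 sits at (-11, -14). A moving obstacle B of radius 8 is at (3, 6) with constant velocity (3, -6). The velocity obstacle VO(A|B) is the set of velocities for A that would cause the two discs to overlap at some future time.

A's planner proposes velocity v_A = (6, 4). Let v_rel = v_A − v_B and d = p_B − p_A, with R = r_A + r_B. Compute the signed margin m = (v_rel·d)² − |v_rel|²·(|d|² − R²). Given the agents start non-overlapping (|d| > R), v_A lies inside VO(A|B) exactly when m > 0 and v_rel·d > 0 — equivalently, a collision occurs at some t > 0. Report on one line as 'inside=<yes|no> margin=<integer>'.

d = (14, 20),  |d|² = 596;  R = 7+8 = 15,  c = 596−15² = 371
v_rel = (3, 10),  |v_rel|² = 109;  v_rel·d = (3)·(14) + (10)·(20) = 242
109·t² − 484·t + 371 = 0  ⇒  m = 242² − 109·371 = 18125
m = 18125 > 0,  v_rel·d = 242 > 0  ⇒  inside

inside=yes margin=18125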